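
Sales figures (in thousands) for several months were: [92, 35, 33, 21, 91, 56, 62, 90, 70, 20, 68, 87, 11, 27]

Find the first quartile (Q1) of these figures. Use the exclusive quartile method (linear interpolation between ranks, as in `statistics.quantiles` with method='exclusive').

25.5

Step 1: Sort the data: [11, 20, 21, 27, 33, 35, 56, 62, 68, 70, 87, 90, 91, 92]
Step 2: n = 14
Step 3: Using the exclusive quartile method:
  Q1 = 25.5
  Q2 (median) = 59
  Q3 = 87.75
  IQR = Q3 - Q1 = 87.75 - 25.5 = 62.25
Step 4: Q1 = 25.5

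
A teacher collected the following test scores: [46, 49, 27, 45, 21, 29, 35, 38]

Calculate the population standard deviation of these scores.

9.4174

Step 1: Compute the mean: 36.25
Step 2: Sum of squared deviations from the mean: 709.5
Step 3: Population variance = 709.5 / 8 = 88.6875
Step 4: Standard deviation = sqrt(88.6875) = 9.4174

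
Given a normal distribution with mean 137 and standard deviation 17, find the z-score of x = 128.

-0.5294

Step 1: Recall the z-score formula: z = (x - mu) / sigma
Step 2: Substitute values: z = (128 - 137) / 17
Step 3: z = -9 / 17 = -0.5294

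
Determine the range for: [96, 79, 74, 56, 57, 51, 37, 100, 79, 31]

69

Step 1: Identify the maximum value: max = 100
Step 2: Identify the minimum value: min = 31
Step 3: Range = max - min = 100 - 31 = 69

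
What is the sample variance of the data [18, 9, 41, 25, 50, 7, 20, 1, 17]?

252.8611

Step 1: Compute the mean: (18 + 9 + 41 + 25 + 50 + 7 + 20 + 1 + 17) / 9 = 20.8889
Step 2: Compute squared deviations from the mean:
  (18 - 20.8889)^2 = 8.3457
  (9 - 20.8889)^2 = 141.3457
  (41 - 20.8889)^2 = 404.4568
  (25 - 20.8889)^2 = 16.9012
  (50 - 20.8889)^2 = 847.4568
  (7 - 20.8889)^2 = 192.9012
  (20 - 20.8889)^2 = 0.7901
  (1 - 20.8889)^2 = 395.5679
  (17 - 20.8889)^2 = 15.1235
Step 3: Sum of squared deviations = 2022.8889
Step 4: Sample variance = 2022.8889 / 8 = 252.8611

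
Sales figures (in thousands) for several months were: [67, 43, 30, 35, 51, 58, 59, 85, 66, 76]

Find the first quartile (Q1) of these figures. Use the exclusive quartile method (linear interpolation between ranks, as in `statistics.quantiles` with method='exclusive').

41

Step 1: Sort the data: [30, 35, 43, 51, 58, 59, 66, 67, 76, 85]
Step 2: n = 10
Step 3: Using the exclusive quartile method:
  Q1 = 41
  Q2 (median) = 58.5
  Q3 = 69.25
  IQR = Q3 - Q1 = 69.25 - 41 = 28.25
Step 4: Q1 = 41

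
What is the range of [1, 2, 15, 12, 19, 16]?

18

Step 1: Identify the maximum value: max = 19
Step 2: Identify the minimum value: min = 1
Step 3: Range = max - min = 19 - 1 = 18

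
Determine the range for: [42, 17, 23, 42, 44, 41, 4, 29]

40

Step 1: Identify the maximum value: max = 44
Step 2: Identify the minimum value: min = 4
Step 3: Range = max - min = 44 - 4 = 40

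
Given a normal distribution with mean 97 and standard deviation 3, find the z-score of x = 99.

0.6667

Step 1: Recall the z-score formula: z = (x - mu) / sigma
Step 2: Substitute values: z = (99 - 97) / 3
Step 3: z = 2 / 3 = 0.6667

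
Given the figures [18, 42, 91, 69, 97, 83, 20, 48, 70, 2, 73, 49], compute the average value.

55.1667

Step 1: Sum all values: 18 + 42 + 91 + 69 + 97 + 83 + 20 + 48 + 70 + 2 + 73 + 49 = 662
Step 2: Count the number of values: n = 12
Step 3: Mean = sum / n = 662 / 12 = 55.1667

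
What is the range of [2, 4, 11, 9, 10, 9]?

9

Step 1: Identify the maximum value: max = 11
Step 2: Identify the minimum value: min = 2
Step 3: Range = max - min = 11 - 2 = 9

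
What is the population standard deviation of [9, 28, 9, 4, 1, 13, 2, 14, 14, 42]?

12.01

Step 1: Compute the mean: 13.6
Step 2: Sum of squared deviations from the mean: 1442.4
Step 3: Population variance = 1442.4 / 10 = 144.24
Step 4: Standard deviation = sqrt(144.24) = 12.01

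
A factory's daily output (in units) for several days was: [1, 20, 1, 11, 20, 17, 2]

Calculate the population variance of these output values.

67.9184

Step 1: Compute the mean: (1 + 20 + 1 + 11 + 20 + 17 + 2) / 7 = 10.2857
Step 2: Compute squared deviations from the mean:
  (1 - 10.2857)^2 = 86.2245
  (20 - 10.2857)^2 = 94.3673
  (1 - 10.2857)^2 = 86.2245
  (11 - 10.2857)^2 = 0.5102
  (20 - 10.2857)^2 = 94.3673
  (17 - 10.2857)^2 = 45.0816
  (2 - 10.2857)^2 = 68.6531
Step 3: Sum of squared deviations = 475.4286
Step 4: Population variance = 475.4286 / 7 = 67.9184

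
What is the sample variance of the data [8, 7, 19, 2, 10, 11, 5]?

29.1429

Step 1: Compute the mean: (8 + 7 + 19 + 2 + 10 + 11 + 5) / 7 = 8.8571
Step 2: Compute squared deviations from the mean:
  (8 - 8.8571)^2 = 0.7347
  (7 - 8.8571)^2 = 3.449
  (19 - 8.8571)^2 = 102.8776
  (2 - 8.8571)^2 = 47.0204
  (10 - 8.8571)^2 = 1.3061
  (11 - 8.8571)^2 = 4.5918
  (5 - 8.8571)^2 = 14.8776
Step 3: Sum of squared deviations = 174.8571
Step 4: Sample variance = 174.8571 / 6 = 29.1429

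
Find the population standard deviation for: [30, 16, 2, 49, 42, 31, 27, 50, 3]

16.9298

Step 1: Compute the mean: 27.7778
Step 2: Sum of squared deviations from the mean: 2579.5556
Step 3: Population variance = 2579.5556 / 9 = 286.6173
Step 4: Standard deviation = sqrt(286.6173) = 16.9298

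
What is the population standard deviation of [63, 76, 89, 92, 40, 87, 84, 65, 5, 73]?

25.5076

Step 1: Compute the mean: 67.4
Step 2: Sum of squared deviations from the mean: 6506.4
Step 3: Population variance = 6506.4 / 10 = 650.64
Step 4: Standard deviation = sqrt(650.64) = 25.5076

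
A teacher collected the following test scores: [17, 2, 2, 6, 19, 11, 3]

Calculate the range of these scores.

17

Step 1: Identify the maximum value: max = 19
Step 2: Identify the minimum value: min = 2
Step 3: Range = max - min = 19 - 2 = 17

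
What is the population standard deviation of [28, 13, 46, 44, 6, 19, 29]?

13.9064

Step 1: Compute the mean: 26.4286
Step 2: Sum of squared deviations from the mean: 1353.7143
Step 3: Population variance = 1353.7143 / 7 = 193.3878
Step 4: Standard deviation = sqrt(193.3878) = 13.9064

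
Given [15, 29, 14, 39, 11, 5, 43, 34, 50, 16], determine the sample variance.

237.3778

Step 1: Compute the mean: (15 + 29 + 14 + 39 + 11 + 5 + 43 + 34 + 50 + 16) / 10 = 25.6
Step 2: Compute squared deviations from the mean:
  (15 - 25.6)^2 = 112.36
  (29 - 25.6)^2 = 11.56
  (14 - 25.6)^2 = 134.56
  (39 - 25.6)^2 = 179.56
  (11 - 25.6)^2 = 213.16
  (5 - 25.6)^2 = 424.36
  (43 - 25.6)^2 = 302.76
  (34 - 25.6)^2 = 70.56
  (50 - 25.6)^2 = 595.36
  (16 - 25.6)^2 = 92.16
Step 3: Sum of squared deviations = 2136.4
Step 4: Sample variance = 2136.4 / 9 = 237.3778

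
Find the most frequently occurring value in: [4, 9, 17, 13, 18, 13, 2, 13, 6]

13

Step 1: Count the frequency of each value:
  2: appears 1 time(s)
  4: appears 1 time(s)
  6: appears 1 time(s)
  9: appears 1 time(s)
  13: appears 3 time(s)
  17: appears 1 time(s)
  18: appears 1 time(s)
Step 2: The value 13 appears most frequently (3 times).
Step 3: Mode = 13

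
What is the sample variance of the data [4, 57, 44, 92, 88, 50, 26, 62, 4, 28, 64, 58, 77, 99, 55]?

851.4095

Step 1: Compute the mean: (4 + 57 + 44 + 92 + 88 + 50 + 26 + 62 + 4 + 28 + 64 + 58 + 77 + 99 + 55) / 15 = 53.8667
Step 2: Compute squared deviations from the mean:
  (4 - 53.8667)^2 = 2486.6844
  (57 - 53.8667)^2 = 9.8178
  (44 - 53.8667)^2 = 97.3511
  (92 - 53.8667)^2 = 1454.1511
  (88 - 53.8667)^2 = 1165.0844
  (50 - 53.8667)^2 = 14.9511
  (26 - 53.8667)^2 = 776.5511
  (62 - 53.8667)^2 = 66.1511
  (4 - 53.8667)^2 = 2486.6844
  (28 - 53.8667)^2 = 669.0844
  (64 - 53.8667)^2 = 102.6844
  (58 - 53.8667)^2 = 17.0844
  (77 - 53.8667)^2 = 535.1511
  (99 - 53.8667)^2 = 2037.0178
  (55 - 53.8667)^2 = 1.2844
Step 3: Sum of squared deviations = 11919.7333
Step 4: Sample variance = 11919.7333 / 14 = 851.4095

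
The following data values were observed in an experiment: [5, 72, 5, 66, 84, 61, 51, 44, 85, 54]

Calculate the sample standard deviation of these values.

28.4255

Step 1: Compute the mean: 52.7
Step 2: Sum of squared deviations from the mean: 7272.1
Step 3: Sample variance = 7272.1 / 9 = 808.0111
Step 4: Standard deviation = sqrt(808.0111) = 28.4255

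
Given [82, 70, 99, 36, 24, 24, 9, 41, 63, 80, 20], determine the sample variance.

910.3636

Step 1: Compute the mean: (82 + 70 + 99 + 36 + 24 + 24 + 9 + 41 + 63 + 80 + 20) / 11 = 49.8182
Step 2: Compute squared deviations from the mean:
  (82 - 49.8182)^2 = 1035.6694
  (70 - 49.8182)^2 = 407.3058
  (99 - 49.8182)^2 = 2418.8512
  (36 - 49.8182)^2 = 190.9421
  (24 - 49.8182)^2 = 666.5785
  (24 - 49.8182)^2 = 666.5785
  (9 - 49.8182)^2 = 1666.124
  (41 - 49.8182)^2 = 77.7603
  (63 - 49.8182)^2 = 173.7603
  (80 - 49.8182)^2 = 910.9421
  (20 - 49.8182)^2 = 889.124
Step 3: Sum of squared deviations = 9103.6364
Step 4: Sample variance = 9103.6364 / 10 = 910.3636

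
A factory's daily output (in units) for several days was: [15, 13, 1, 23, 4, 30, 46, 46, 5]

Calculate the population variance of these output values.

264

Step 1: Compute the mean: (15 + 13 + 1 + 23 + 4 + 30 + 46 + 46 + 5) / 9 = 20.3333
Step 2: Compute squared deviations from the mean:
  (15 - 20.3333)^2 = 28.4444
  (13 - 20.3333)^2 = 53.7778
  (1 - 20.3333)^2 = 373.7778
  (23 - 20.3333)^2 = 7.1111
  (4 - 20.3333)^2 = 266.7778
  (30 - 20.3333)^2 = 93.4444
  (46 - 20.3333)^2 = 658.7778
  (46 - 20.3333)^2 = 658.7778
  (5 - 20.3333)^2 = 235.1111
Step 3: Sum of squared deviations = 2376
Step 4: Population variance = 2376 / 9 = 264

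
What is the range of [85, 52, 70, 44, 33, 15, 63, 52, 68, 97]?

82

Step 1: Identify the maximum value: max = 97
Step 2: Identify the minimum value: min = 15
Step 3: Range = max - min = 97 - 15 = 82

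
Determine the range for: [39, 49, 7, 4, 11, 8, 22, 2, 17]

47

Step 1: Identify the maximum value: max = 49
Step 2: Identify the minimum value: min = 2
Step 3: Range = max - min = 49 - 2 = 47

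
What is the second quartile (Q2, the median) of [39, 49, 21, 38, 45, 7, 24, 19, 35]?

35

Step 1: Sort the data: [7, 19, 21, 24, 35, 38, 39, 45, 49]
Step 2: n = 9
Step 3: Q2 is the median. Since n is odd, it is the middle value at position 5: 35
Step 4: Q2 = 35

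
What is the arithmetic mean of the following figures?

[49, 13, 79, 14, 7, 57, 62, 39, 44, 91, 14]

42.6364

Step 1: Sum all values: 49 + 13 + 79 + 14 + 7 + 57 + 62 + 39 + 44 + 91 + 14 = 469
Step 2: Count the number of values: n = 11
Step 3: Mean = sum / n = 469 / 11 = 42.6364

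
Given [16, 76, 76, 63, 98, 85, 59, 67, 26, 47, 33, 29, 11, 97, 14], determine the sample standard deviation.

30.2014

Step 1: Compute the mean: 53.1333
Step 2: Sum of squared deviations from the mean: 12769.7333
Step 3: Sample variance = 12769.7333 / 14 = 912.1238
Step 4: Standard deviation = sqrt(912.1238) = 30.2014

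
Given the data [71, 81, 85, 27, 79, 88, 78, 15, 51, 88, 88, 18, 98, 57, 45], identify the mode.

88

Step 1: Count the frequency of each value:
  15: appears 1 time(s)
  18: appears 1 time(s)
  27: appears 1 time(s)
  45: appears 1 time(s)
  51: appears 1 time(s)
  57: appears 1 time(s)
  71: appears 1 time(s)
  78: appears 1 time(s)
  79: appears 1 time(s)
  81: appears 1 time(s)
  85: appears 1 time(s)
  88: appears 3 time(s)
  98: appears 1 time(s)
Step 2: The value 88 appears most frequently (3 times).
Step 3: Mode = 88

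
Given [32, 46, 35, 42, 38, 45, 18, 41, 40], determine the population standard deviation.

8.0569

Step 1: Compute the mean: 37.4444
Step 2: Sum of squared deviations from the mean: 584.2222
Step 3: Population variance = 584.2222 / 9 = 64.9136
Step 4: Standard deviation = sqrt(64.9136) = 8.0569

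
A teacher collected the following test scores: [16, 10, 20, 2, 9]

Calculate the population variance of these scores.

38.24

Step 1: Compute the mean: (16 + 10 + 20 + 2 + 9) / 5 = 11.4
Step 2: Compute squared deviations from the mean:
  (16 - 11.4)^2 = 21.16
  (10 - 11.4)^2 = 1.96
  (20 - 11.4)^2 = 73.96
  (2 - 11.4)^2 = 88.36
  (9 - 11.4)^2 = 5.76
Step 3: Sum of squared deviations = 191.2
Step 4: Population variance = 191.2 / 5 = 38.24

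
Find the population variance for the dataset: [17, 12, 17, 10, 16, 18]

8.6667

Step 1: Compute the mean: (17 + 12 + 17 + 10 + 16 + 18) / 6 = 15
Step 2: Compute squared deviations from the mean:
  (17 - 15)^2 = 4
  (12 - 15)^2 = 9
  (17 - 15)^2 = 4
  (10 - 15)^2 = 25
  (16 - 15)^2 = 1
  (18 - 15)^2 = 9
Step 3: Sum of squared deviations = 52
Step 4: Population variance = 52 / 6 = 8.6667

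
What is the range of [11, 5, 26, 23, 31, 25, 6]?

26

Step 1: Identify the maximum value: max = 31
Step 2: Identify the minimum value: min = 5
Step 3: Range = max - min = 31 - 5 = 26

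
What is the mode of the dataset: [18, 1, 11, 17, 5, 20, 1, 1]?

1

Step 1: Count the frequency of each value:
  1: appears 3 time(s)
  5: appears 1 time(s)
  11: appears 1 time(s)
  17: appears 1 time(s)
  18: appears 1 time(s)
  20: appears 1 time(s)
Step 2: The value 1 appears most frequently (3 times).
Step 3: Mode = 1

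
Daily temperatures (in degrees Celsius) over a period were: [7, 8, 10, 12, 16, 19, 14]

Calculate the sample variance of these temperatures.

18.9048

Step 1: Compute the mean: (7 + 8 + 10 + 12 + 16 + 19 + 14) / 7 = 12.2857
Step 2: Compute squared deviations from the mean:
  (7 - 12.2857)^2 = 27.9388
  (8 - 12.2857)^2 = 18.3673
  (10 - 12.2857)^2 = 5.2245
  (12 - 12.2857)^2 = 0.0816
  (16 - 12.2857)^2 = 13.7959
  (19 - 12.2857)^2 = 45.0816
  (14 - 12.2857)^2 = 2.9388
Step 3: Sum of squared deviations = 113.4286
Step 4: Sample variance = 113.4286 / 6 = 18.9048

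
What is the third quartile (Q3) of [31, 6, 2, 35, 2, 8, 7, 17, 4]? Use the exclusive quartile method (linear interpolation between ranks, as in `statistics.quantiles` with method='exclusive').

24

Step 1: Sort the data: [2, 2, 4, 6, 7, 8, 17, 31, 35]
Step 2: n = 9
Step 3: Using the exclusive quartile method:
  Q1 = 3
  Q2 (median) = 7
  Q3 = 24
  IQR = Q3 - Q1 = 24 - 3 = 21
Step 4: Q3 = 24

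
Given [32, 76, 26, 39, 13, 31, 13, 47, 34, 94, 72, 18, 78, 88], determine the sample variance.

817.2582

Step 1: Compute the mean: (32 + 76 + 26 + 39 + 13 + 31 + 13 + 47 + 34 + 94 + 72 + 18 + 78 + 88) / 14 = 47.2143
Step 2: Compute squared deviations from the mean:
  (32 - 47.2143)^2 = 231.4745
  (76 - 47.2143)^2 = 828.6173
  (26 - 47.2143)^2 = 450.0459
  (39 - 47.2143)^2 = 67.4745
  (13 - 47.2143)^2 = 1170.6173
  (31 - 47.2143)^2 = 262.9031
  (13 - 47.2143)^2 = 1170.6173
  (47 - 47.2143)^2 = 0.0459
  (34 - 47.2143)^2 = 174.6173
  (94 - 47.2143)^2 = 2188.9031
  (72 - 47.2143)^2 = 614.3316
  (18 - 47.2143)^2 = 853.4745
  (78 - 47.2143)^2 = 947.7602
  (88 - 47.2143)^2 = 1663.4745
Step 3: Sum of squared deviations = 10624.3571
Step 4: Sample variance = 10624.3571 / 13 = 817.2582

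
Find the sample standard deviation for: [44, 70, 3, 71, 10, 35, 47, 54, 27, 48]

22.7081

Step 1: Compute the mean: 40.9
Step 2: Sum of squared deviations from the mean: 4640.9
Step 3: Sample variance = 4640.9 / 9 = 515.6556
Step 4: Standard deviation = sqrt(515.6556) = 22.7081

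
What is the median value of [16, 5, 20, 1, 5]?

5

Step 1: Sort the data in ascending order: [1, 5, 5, 16, 20]
Step 2: The number of values is n = 5.
Step 3: Since n is odd, the median is the middle value at position 3: 5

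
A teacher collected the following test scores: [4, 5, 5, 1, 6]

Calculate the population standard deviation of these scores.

1.7205

Step 1: Compute the mean: 4.2
Step 2: Sum of squared deviations from the mean: 14.8
Step 3: Population variance = 14.8 / 5 = 2.96
Step 4: Standard deviation = sqrt(2.96) = 1.7205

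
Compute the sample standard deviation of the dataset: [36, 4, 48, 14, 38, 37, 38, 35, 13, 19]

14.4207

Step 1: Compute the mean: 28.2
Step 2: Sum of squared deviations from the mean: 1871.6
Step 3: Sample variance = 1871.6 / 9 = 207.9556
Step 4: Standard deviation = sqrt(207.9556) = 14.4207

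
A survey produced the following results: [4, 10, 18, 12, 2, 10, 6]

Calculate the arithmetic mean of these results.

8.8571

Step 1: Sum all values: 4 + 10 + 18 + 12 + 2 + 10 + 6 = 62
Step 2: Count the number of values: n = 7
Step 3: Mean = sum / n = 62 / 7 = 8.8571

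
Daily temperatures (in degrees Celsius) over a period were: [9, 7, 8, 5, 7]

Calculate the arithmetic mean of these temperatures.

7.2

Step 1: Sum all values: 9 + 7 + 8 + 5 + 7 = 36
Step 2: Count the number of values: n = 5
Step 3: Mean = sum / n = 36 / 5 = 7.2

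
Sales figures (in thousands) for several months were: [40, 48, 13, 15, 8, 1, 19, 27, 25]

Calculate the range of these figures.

47

Step 1: Identify the maximum value: max = 48
Step 2: Identify the minimum value: min = 1
Step 3: Range = max - min = 48 - 1 = 47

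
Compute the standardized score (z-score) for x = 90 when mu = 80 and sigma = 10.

1

Step 1: Recall the z-score formula: z = (x - mu) / sigma
Step 2: Substitute values: z = (90 - 80) / 10
Step 3: z = 10 / 10 = 1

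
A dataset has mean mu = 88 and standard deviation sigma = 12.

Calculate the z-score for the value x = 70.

-1.5

Step 1: Recall the z-score formula: z = (x - mu) / sigma
Step 2: Substitute values: z = (70 - 88) / 12
Step 3: z = -18 / 12 = -1.5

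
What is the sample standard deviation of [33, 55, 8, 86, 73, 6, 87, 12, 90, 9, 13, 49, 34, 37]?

31.4946

Step 1: Compute the mean: 42.2857
Step 2: Sum of squared deviations from the mean: 12894.8571
Step 3: Sample variance = 12894.8571 / 13 = 991.9121
Step 4: Standard deviation = sqrt(991.9121) = 31.4946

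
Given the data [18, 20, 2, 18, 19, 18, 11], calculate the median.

18

Step 1: Sort the data in ascending order: [2, 11, 18, 18, 18, 19, 20]
Step 2: The number of values is n = 7.
Step 3: Since n is odd, the median is the middle value at position 4: 18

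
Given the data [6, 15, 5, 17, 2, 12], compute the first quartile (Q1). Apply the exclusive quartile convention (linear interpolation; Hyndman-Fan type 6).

4.25

Step 1: Sort the data: [2, 5, 6, 12, 15, 17]
Step 2: n = 6
Step 3: Using the exclusive quartile method:
  Q1 = 4.25
  Q2 (median) = 9
  Q3 = 15.5
  IQR = Q3 - Q1 = 15.5 - 4.25 = 11.25
Step 4: Q1 = 4.25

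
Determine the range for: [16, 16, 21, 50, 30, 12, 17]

38

Step 1: Identify the maximum value: max = 50
Step 2: Identify the minimum value: min = 12
Step 3: Range = max - min = 50 - 12 = 38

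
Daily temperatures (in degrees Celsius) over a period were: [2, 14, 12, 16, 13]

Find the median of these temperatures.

13

Step 1: Sort the data in ascending order: [2, 12, 13, 14, 16]
Step 2: The number of values is n = 5.
Step 3: Since n is odd, the median is the middle value at position 3: 13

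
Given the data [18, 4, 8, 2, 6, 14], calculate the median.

7

Step 1: Sort the data in ascending order: [2, 4, 6, 8, 14, 18]
Step 2: The number of values is n = 6.
Step 3: Since n is even, the median is the average of positions 3 and 4:
  Median = (6 + 8) / 2 = 7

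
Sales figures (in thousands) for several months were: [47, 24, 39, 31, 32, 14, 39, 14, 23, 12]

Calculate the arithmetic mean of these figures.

27.5

Step 1: Sum all values: 47 + 24 + 39 + 31 + 32 + 14 + 39 + 14 + 23 + 12 = 275
Step 2: Count the number of values: n = 10
Step 3: Mean = sum / n = 275 / 10 = 27.5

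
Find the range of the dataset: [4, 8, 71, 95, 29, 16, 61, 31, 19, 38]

91

Step 1: Identify the maximum value: max = 95
Step 2: Identify the minimum value: min = 4
Step 3: Range = max - min = 95 - 4 = 91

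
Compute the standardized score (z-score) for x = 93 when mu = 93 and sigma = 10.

0

Step 1: Recall the z-score formula: z = (x - mu) / sigma
Step 2: Substitute values: z = (93 - 93) / 10
Step 3: z = 0 / 10 = 0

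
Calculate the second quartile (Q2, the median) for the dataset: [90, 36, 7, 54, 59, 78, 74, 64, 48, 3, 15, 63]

56.5

Step 1: Sort the data: [3, 7, 15, 36, 48, 54, 59, 63, 64, 74, 78, 90]
Step 2: n = 12
Step 3: Q2 is the median. Since n is even, it is the average of the values at positions 6 and 7:
  Q2 = (54 + 59) / 2 = 56.5
Step 4: Q2 = 56.5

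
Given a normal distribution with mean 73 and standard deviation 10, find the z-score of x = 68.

-0.5

Step 1: Recall the z-score formula: z = (x - mu) / sigma
Step 2: Substitute values: z = (68 - 73) / 10
Step 3: z = -5 / 10 = -0.5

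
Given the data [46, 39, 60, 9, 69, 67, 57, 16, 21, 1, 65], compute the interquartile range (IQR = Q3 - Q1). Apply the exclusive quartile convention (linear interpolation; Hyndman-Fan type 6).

49

Step 1: Sort the data: [1, 9, 16, 21, 39, 46, 57, 60, 65, 67, 69]
Step 2: n = 11
Step 3: Using the exclusive quartile method:
  Q1 = 16
  Q2 (median) = 46
  Q3 = 65
  IQR = Q3 - Q1 = 65 - 16 = 49
Step 4: IQR = 49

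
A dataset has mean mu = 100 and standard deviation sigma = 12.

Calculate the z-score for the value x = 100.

0

Step 1: Recall the z-score formula: z = (x - mu) / sigma
Step 2: Substitute values: z = (100 - 100) / 12
Step 3: z = 0 / 12 = 0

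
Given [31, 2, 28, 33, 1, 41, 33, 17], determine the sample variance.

224.7857

Step 1: Compute the mean: (31 + 2 + 28 + 33 + 1 + 41 + 33 + 17) / 8 = 23.25
Step 2: Compute squared deviations from the mean:
  (31 - 23.25)^2 = 60.0625
  (2 - 23.25)^2 = 451.5625
  (28 - 23.25)^2 = 22.5625
  (33 - 23.25)^2 = 95.0625
  (1 - 23.25)^2 = 495.0625
  (41 - 23.25)^2 = 315.0625
  (33 - 23.25)^2 = 95.0625
  (17 - 23.25)^2 = 39.0625
Step 3: Sum of squared deviations = 1573.5
Step 4: Sample variance = 1573.5 / 7 = 224.7857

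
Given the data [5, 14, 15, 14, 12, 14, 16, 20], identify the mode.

14

Step 1: Count the frequency of each value:
  5: appears 1 time(s)
  12: appears 1 time(s)
  14: appears 3 time(s)
  15: appears 1 time(s)
  16: appears 1 time(s)
  20: appears 1 time(s)
Step 2: The value 14 appears most frequently (3 times).
Step 3: Mode = 14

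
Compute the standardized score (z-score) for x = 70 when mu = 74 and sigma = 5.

-0.8

Step 1: Recall the z-score formula: z = (x - mu) / sigma
Step 2: Substitute values: z = (70 - 74) / 5
Step 3: z = -4 / 5 = -0.8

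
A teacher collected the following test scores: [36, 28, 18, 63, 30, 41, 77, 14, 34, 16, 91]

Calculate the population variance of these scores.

593.2893

Step 1: Compute the mean: (36 + 28 + 18 + 63 + 30 + 41 + 77 + 14 + 34 + 16 + 91) / 11 = 40.7273
Step 2: Compute squared deviations from the mean:
  (36 - 40.7273)^2 = 22.3471
  (28 - 40.7273)^2 = 161.9835
  (18 - 40.7273)^2 = 516.5289
  (63 - 40.7273)^2 = 496.0744
  (30 - 40.7273)^2 = 115.0744
  (41 - 40.7273)^2 = 0.0744
  (77 - 40.7273)^2 = 1315.7107
  (14 - 40.7273)^2 = 714.3471
  (34 - 40.7273)^2 = 45.2562
  (16 - 40.7273)^2 = 611.438
  (91 - 40.7273)^2 = 2527.3471
Step 3: Sum of squared deviations = 6526.1818
Step 4: Population variance = 6526.1818 / 11 = 593.2893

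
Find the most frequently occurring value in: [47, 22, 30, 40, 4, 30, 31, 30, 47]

30

Step 1: Count the frequency of each value:
  4: appears 1 time(s)
  22: appears 1 time(s)
  30: appears 3 time(s)
  31: appears 1 time(s)
  40: appears 1 time(s)
  47: appears 2 time(s)
Step 2: The value 30 appears most frequently (3 times).
Step 3: Mode = 30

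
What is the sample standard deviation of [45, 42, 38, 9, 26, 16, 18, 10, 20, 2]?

14.7814

Step 1: Compute the mean: 22.6
Step 2: Sum of squared deviations from the mean: 1966.4
Step 3: Sample variance = 1966.4 / 9 = 218.4889
Step 4: Standard deviation = sqrt(218.4889) = 14.7814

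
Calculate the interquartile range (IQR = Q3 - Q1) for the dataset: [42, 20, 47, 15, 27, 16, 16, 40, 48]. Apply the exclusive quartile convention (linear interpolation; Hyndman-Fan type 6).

28.5

Step 1: Sort the data: [15, 16, 16, 20, 27, 40, 42, 47, 48]
Step 2: n = 9
Step 3: Using the exclusive quartile method:
  Q1 = 16
  Q2 (median) = 27
  Q3 = 44.5
  IQR = Q3 - Q1 = 44.5 - 16 = 28.5
Step 4: IQR = 28.5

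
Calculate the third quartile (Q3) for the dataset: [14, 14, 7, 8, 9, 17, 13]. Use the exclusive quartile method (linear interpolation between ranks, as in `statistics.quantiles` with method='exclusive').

14

Step 1: Sort the data: [7, 8, 9, 13, 14, 14, 17]
Step 2: n = 7
Step 3: Using the exclusive quartile method:
  Q1 = 8
  Q2 (median) = 13
  Q3 = 14
  IQR = Q3 - Q1 = 14 - 8 = 6
Step 4: Q3 = 14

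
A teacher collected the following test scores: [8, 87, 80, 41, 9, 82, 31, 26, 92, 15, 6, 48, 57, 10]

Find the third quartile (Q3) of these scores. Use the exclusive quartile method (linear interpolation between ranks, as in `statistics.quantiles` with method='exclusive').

80.5

Step 1: Sort the data: [6, 8, 9, 10, 15, 26, 31, 41, 48, 57, 80, 82, 87, 92]
Step 2: n = 14
Step 3: Using the exclusive quartile method:
  Q1 = 9.75
  Q2 (median) = 36
  Q3 = 80.5
  IQR = Q3 - Q1 = 80.5 - 9.75 = 70.75
Step 4: Q3 = 80.5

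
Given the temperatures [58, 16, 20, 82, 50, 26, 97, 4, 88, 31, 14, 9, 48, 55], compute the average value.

42.7143

Step 1: Sum all values: 58 + 16 + 20 + 82 + 50 + 26 + 97 + 4 + 88 + 31 + 14 + 9 + 48 + 55 = 598
Step 2: Count the number of values: n = 14
Step 3: Mean = sum / n = 598 / 14 = 42.7143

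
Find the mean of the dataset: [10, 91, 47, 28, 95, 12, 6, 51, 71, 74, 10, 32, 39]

43.5385

Step 1: Sum all values: 10 + 91 + 47 + 28 + 95 + 12 + 6 + 51 + 71 + 74 + 10 + 32 + 39 = 566
Step 2: Count the number of values: n = 13
Step 3: Mean = sum / n = 566 / 13 = 43.5385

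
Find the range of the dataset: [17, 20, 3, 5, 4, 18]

17

Step 1: Identify the maximum value: max = 20
Step 2: Identify the minimum value: min = 3
Step 3: Range = max - min = 20 - 3 = 17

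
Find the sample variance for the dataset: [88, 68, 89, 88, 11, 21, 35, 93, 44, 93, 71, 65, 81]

807.9744

Step 1: Compute the mean: (88 + 68 + 89 + 88 + 11 + 21 + 35 + 93 + 44 + 93 + 71 + 65 + 81) / 13 = 65.1538
Step 2: Compute squared deviations from the mean:
  (88 - 65.1538)^2 = 521.9467
  (68 - 65.1538)^2 = 8.1006
  (89 - 65.1538)^2 = 568.6391
  (88 - 65.1538)^2 = 521.9467
  (11 - 65.1538)^2 = 2932.6391
  (21 - 65.1538)^2 = 1949.5621
  (35 - 65.1538)^2 = 909.2544
  (93 - 65.1538)^2 = 775.4083
  (44 - 65.1538)^2 = 447.4852
  (93 - 65.1538)^2 = 775.4083
  (71 - 65.1538)^2 = 34.1775
  (65 - 65.1538)^2 = 0.0237
  (81 - 65.1538)^2 = 251.1006
Step 3: Sum of squared deviations = 9695.6923
Step 4: Sample variance = 9695.6923 / 12 = 807.9744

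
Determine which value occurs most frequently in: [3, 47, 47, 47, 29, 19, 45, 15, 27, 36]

47

Step 1: Count the frequency of each value:
  3: appears 1 time(s)
  15: appears 1 time(s)
  19: appears 1 time(s)
  27: appears 1 time(s)
  29: appears 1 time(s)
  36: appears 1 time(s)
  45: appears 1 time(s)
  47: appears 3 time(s)
Step 2: The value 47 appears most frequently (3 times).
Step 3: Mode = 47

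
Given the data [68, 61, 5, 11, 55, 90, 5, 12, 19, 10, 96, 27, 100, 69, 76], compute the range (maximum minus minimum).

95

Step 1: Identify the maximum value: max = 100
Step 2: Identify the minimum value: min = 5
Step 3: Range = max - min = 100 - 5 = 95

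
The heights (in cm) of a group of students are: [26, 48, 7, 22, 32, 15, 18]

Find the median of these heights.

22

Step 1: Sort the data in ascending order: [7, 15, 18, 22, 26, 32, 48]
Step 2: The number of values is n = 7.
Step 3: Since n is odd, the median is the middle value at position 4: 22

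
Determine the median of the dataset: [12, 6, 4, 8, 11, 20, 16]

11

Step 1: Sort the data in ascending order: [4, 6, 8, 11, 12, 16, 20]
Step 2: The number of values is n = 7.
Step 3: Since n is odd, the median is the middle value at position 4: 11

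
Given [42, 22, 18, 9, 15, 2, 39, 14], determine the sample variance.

194.125

Step 1: Compute the mean: (42 + 22 + 18 + 9 + 15 + 2 + 39 + 14) / 8 = 20.125
Step 2: Compute squared deviations from the mean:
  (42 - 20.125)^2 = 478.5156
  (22 - 20.125)^2 = 3.5156
  (18 - 20.125)^2 = 4.5156
  (9 - 20.125)^2 = 123.7656
  (15 - 20.125)^2 = 26.2656
  (2 - 20.125)^2 = 328.5156
  (39 - 20.125)^2 = 356.2656
  (14 - 20.125)^2 = 37.5156
Step 3: Sum of squared deviations = 1358.875
Step 4: Sample variance = 1358.875 / 7 = 194.125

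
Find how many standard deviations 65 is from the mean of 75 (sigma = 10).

-1

Step 1: Recall the z-score formula: z = (x - mu) / sigma
Step 2: Substitute values: z = (65 - 75) / 10
Step 3: z = -10 / 10 = -1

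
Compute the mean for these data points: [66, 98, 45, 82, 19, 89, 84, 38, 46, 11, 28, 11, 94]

54.6923

Step 1: Sum all values: 66 + 98 + 45 + 82 + 19 + 89 + 84 + 38 + 46 + 11 + 28 + 11 + 94 = 711
Step 2: Count the number of values: n = 13
Step 3: Mean = sum / n = 711 / 13 = 54.6923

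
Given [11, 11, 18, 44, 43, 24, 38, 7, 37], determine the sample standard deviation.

14.8193

Step 1: Compute the mean: 25.8889
Step 2: Sum of squared deviations from the mean: 1756.8889
Step 3: Sample variance = 1756.8889 / 8 = 219.6111
Step 4: Standard deviation = sqrt(219.6111) = 14.8193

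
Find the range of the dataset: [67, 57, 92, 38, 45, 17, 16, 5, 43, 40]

87

Step 1: Identify the maximum value: max = 92
Step 2: Identify the minimum value: min = 5
Step 3: Range = max - min = 92 - 5 = 87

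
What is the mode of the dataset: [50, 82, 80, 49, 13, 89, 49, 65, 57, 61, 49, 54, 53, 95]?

49

Step 1: Count the frequency of each value:
  13: appears 1 time(s)
  49: appears 3 time(s)
  50: appears 1 time(s)
  53: appears 1 time(s)
  54: appears 1 time(s)
  57: appears 1 time(s)
  61: appears 1 time(s)
  65: appears 1 time(s)
  80: appears 1 time(s)
  82: appears 1 time(s)
  89: appears 1 time(s)
  95: appears 1 time(s)
Step 2: The value 49 appears most frequently (3 times).
Step 3: Mode = 49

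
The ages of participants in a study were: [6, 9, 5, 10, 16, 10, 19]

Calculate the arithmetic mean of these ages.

10.7143

Step 1: Sum all values: 6 + 9 + 5 + 10 + 16 + 10 + 19 = 75
Step 2: Count the number of values: n = 7
Step 3: Mean = sum / n = 75 / 7 = 10.7143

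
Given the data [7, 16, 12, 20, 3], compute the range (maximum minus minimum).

17

Step 1: Identify the maximum value: max = 20
Step 2: Identify the minimum value: min = 3
Step 3: Range = max - min = 20 - 3 = 17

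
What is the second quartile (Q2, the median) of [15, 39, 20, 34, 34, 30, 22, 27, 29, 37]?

29.5

Step 1: Sort the data: [15, 20, 22, 27, 29, 30, 34, 34, 37, 39]
Step 2: n = 10
Step 3: Q2 is the median. Since n is even, it is the average of the values at positions 5 and 6:
  Q2 = (29 + 30) / 2 = 29.5
Step 4: Q2 = 29.5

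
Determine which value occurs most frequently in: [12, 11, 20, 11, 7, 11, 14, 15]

11

Step 1: Count the frequency of each value:
  7: appears 1 time(s)
  11: appears 3 time(s)
  12: appears 1 time(s)
  14: appears 1 time(s)
  15: appears 1 time(s)
  20: appears 1 time(s)
Step 2: The value 11 appears most frequently (3 times).
Step 3: Mode = 11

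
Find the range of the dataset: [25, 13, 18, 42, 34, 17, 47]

34

Step 1: Identify the maximum value: max = 47
Step 2: Identify the minimum value: min = 13
Step 3: Range = max - min = 47 - 13 = 34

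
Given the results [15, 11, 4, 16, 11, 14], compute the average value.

11.8333

Step 1: Sum all values: 15 + 11 + 4 + 16 + 11 + 14 = 71
Step 2: Count the number of values: n = 6
Step 3: Mean = sum / n = 71 / 6 = 11.8333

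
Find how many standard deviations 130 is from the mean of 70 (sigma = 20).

3

Step 1: Recall the z-score formula: z = (x - mu) / sigma
Step 2: Substitute values: z = (130 - 70) / 20
Step 3: z = 60 / 20 = 3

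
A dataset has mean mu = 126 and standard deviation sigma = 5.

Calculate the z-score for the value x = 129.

0.6

Step 1: Recall the z-score formula: z = (x - mu) / sigma
Step 2: Substitute values: z = (129 - 126) / 5
Step 3: z = 3 / 5 = 0.6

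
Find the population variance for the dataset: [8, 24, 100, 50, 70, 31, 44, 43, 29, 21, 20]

624.3636

Step 1: Compute the mean: (8 + 24 + 100 + 50 + 70 + 31 + 44 + 43 + 29 + 21 + 20) / 11 = 40
Step 2: Compute squared deviations from the mean:
  (8 - 40)^2 = 1024
  (24 - 40)^2 = 256
  (100 - 40)^2 = 3600
  (50 - 40)^2 = 100
  (70 - 40)^2 = 900
  (31 - 40)^2 = 81
  (44 - 40)^2 = 16
  (43 - 40)^2 = 9
  (29 - 40)^2 = 121
  (21 - 40)^2 = 361
  (20 - 40)^2 = 400
Step 3: Sum of squared deviations = 6868
Step 4: Population variance = 6868 / 11 = 624.3636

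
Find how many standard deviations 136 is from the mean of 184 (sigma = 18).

-2.6667

Step 1: Recall the z-score formula: z = (x - mu) / sigma
Step 2: Substitute values: z = (136 - 184) / 18
Step 3: z = -48 / 18 = -2.6667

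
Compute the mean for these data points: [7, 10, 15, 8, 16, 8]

10.6667

Step 1: Sum all values: 7 + 10 + 15 + 8 + 16 + 8 = 64
Step 2: Count the number of values: n = 6
Step 3: Mean = sum / n = 64 / 6 = 10.6667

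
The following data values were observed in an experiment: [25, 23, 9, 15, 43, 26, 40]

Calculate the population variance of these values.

129.2653

Step 1: Compute the mean: (25 + 23 + 9 + 15 + 43 + 26 + 40) / 7 = 25.8571
Step 2: Compute squared deviations from the mean:
  (25 - 25.8571)^2 = 0.7347
  (23 - 25.8571)^2 = 8.1633
  (9 - 25.8571)^2 = 284.1633
  (15 - 25.8571)^2 = 117.8776
  (43 - 25.8571)^2 = 293.8776
  (26 - 25.8571)^2 = 0.0204
  (40 - 25.8571)^2 = 200.0204
Step 3: Sum of squared deviations = 904.8571
Step 4: Population variance = 904.8571 / 7 = 129.2653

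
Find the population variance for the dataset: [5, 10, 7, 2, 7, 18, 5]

22.7755

Step 1: Compute the mean: (5 + 10 + 7 + 2 + 7 + 18 + 5) / 7 = 7.7143
Step 2: Compute squared deviations from the mean:
  (5 - 7.7143)^2 = 7.3673
  (10 - 7.7143)^2 = 5.2245
  (7 - 7.7143)^2 = 0.5102
  (2 - 7.7143)^2 = 32.6531
  (7 - 7.7143)^2 = 0.5102
  (18 - 7.7143)^2 = 105.7959
  (5 - 7.7143)^2 = 7.3673
Step 3: Sum of squared deviations = 159.4286
Step 4: Population variance = 159.4286 / 7 = 22.7755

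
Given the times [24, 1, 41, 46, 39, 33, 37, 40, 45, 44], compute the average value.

35

Step 1: Sum all values: 24 + 1 + 41 + 46 + 39 + 33 + 37 + 40 + 45 + 44 = 350
Step 2: Count the number of values: n = 10
Step 3: Mean = sum / n = 350 / 10 = 35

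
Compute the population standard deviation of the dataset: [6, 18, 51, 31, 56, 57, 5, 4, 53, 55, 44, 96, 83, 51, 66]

26.7269

Step 1: Compute the mean: 45.0667
Step 2: Sum of squared deviations from the mean: 10714.9333
Step 3: Population variance = 10714.9333 / 15 = 714.3289
Step 4: Standard deviation = sqrt(714.3289) = 26.7269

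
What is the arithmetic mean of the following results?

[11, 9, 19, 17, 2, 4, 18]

11.4286

Step 1: Sum all values: 11 + 9 + 19 + 17 + 2 + 4 + 18 = 80
Step 2: Count the number of values: n = 7
Step 3: Mean = sum / n = 80 / 7 = 11.4286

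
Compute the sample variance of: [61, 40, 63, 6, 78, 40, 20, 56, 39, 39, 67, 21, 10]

515.6026

Step 1: Compute the mean: (61 + 40 + 63 + 6 + 78 + 40 + 20 + 56 + 39 + 39 + 67 + 21 + 10) / 13 = 41.5385
Step 2: Compute squared deviations from the mean:
  (61 - 41.5385)^2 = 378.7515
  (40 - 41.5385)^2 = 2.3669
  (63 - 41.5385)^2 = 460.5976
  (6 - 41.5385)^2 = 1262.9822
  (78 - 41.5385)^2 = 1329.4438
  (40 - 41.5385)^2 = 2.3669
  (20 - 41.5385)^2 = 463.9053
  (56 - 41.5385)^2 = 209.1361
  (39 - 41.5385)^2 = 6.4438
  (39 - 41.5385)^2 = 6.4438
  (67 - 41.5385)^2 = 648.2899
  (21 - 41.5385)^2 = 421.8284
  (10 - 41.5385)^2 = 994.6746
Step 3: Sum of squared deviations = 6187.2308
Step 4: Sample variance = 6187.2308 / 12 = 515.6026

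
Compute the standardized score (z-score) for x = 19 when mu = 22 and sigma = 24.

-0.125

Step 1: Recall the z-score formula: z = (x - mu) / sigma
Step 2: Substitute values: z = (19 - 22) / 24
Step 3: z = -3 / 24 = -0.125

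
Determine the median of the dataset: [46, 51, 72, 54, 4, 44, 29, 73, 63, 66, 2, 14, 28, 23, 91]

46

Step 1: Sort the data in ascending order: [2, 4, 14, 23, 28, 29, 44, 46, 51, 54, 63, 66, 72, 73, 91]
Step 2: The number of values is n = 15.
Step 3: Since n is odd, the median is the middle value at position 8: 46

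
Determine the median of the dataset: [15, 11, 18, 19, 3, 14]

14.5

Step 1: Sort the data in ascending order: [3, 11, 14, 15, 18, 19]
Step 2: The number of values is n = 6.
Step 3: Since n is even, the median is the average of positions 3 and 4:
  Median = (14 + 15) / 2 = 14.5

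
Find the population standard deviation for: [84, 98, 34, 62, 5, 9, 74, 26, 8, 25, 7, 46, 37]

30.0501

Step 1: Compute the mean: 39.6154
Step 2: Sum of squared deviations from the mean: 11739.0769
Step 3: Population variance = 11739.0769 / 13 = 903.0059
Step 4: Standard deviation = sqrt(903.0059) = 30.0501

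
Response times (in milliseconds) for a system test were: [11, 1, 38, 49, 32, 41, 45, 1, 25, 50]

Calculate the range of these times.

49

Step 1: Identify the maximum value: max = 50
Step 2: Identify the minimum value: min = 1
Step 3: Range = max - min = 50 - 1 = 49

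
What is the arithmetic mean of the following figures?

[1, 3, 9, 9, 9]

6.2

Step 1: Sum all values: 1 + 3 + 9 + 9 + 9 = 31
Step 2: Count the number of values: n = 5
Step 3: Mean = sum / n = 31 / 5 = 6.2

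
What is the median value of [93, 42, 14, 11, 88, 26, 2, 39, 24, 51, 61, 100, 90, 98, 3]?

42

Step 1: Sort the data in ascending order: [2, 3, 11, 14, 24, 26, 39, 42, 51, 61, 88, 90, 93, 98, 100]
Step 2: The number of values is n = 15.
Step 3: Since n is odd, the median is the middle value at position 8: 42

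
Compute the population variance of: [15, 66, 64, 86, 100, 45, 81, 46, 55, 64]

520.76

Step 1: Compute the mean: (15 + 66 + 64 + 86 + 100 + 45 + 81 + 46 + 55 + 64) / 10 = 62.2
Step 2: Compute squared deviations from the mean:
  (15 - 62.2)^2 = 2227.84
  (66 - 62.2)^2 = 14.44
  (64 - 62.2)^2 = 3.24
  (86 - 62.2)^2 = 566.44
  (100 - 62.2)^2 = 1428.84
  (45 - 62.2)^2 = 295.84
  (81 - 62.2)^2 = 353.44
  (46 - 62.2)^2 = 262.44
  (55 - 62.2)^2 = 51.84
  (64 - 62.2)^2 = 3.24
Step 3: Sum of squared deviations = 5207.6
Step 4: Population variance = 5207.6 / 10 = 520.76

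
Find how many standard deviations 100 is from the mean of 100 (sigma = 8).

0

Step 1: Recall the z-score formula: z = (x - mu) / sigma
Step 2: Substitute values: z = (100 - 100) / 8
Step 3: z = 0 / 8 = 0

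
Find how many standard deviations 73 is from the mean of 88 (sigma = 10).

-1.5

Step 1: Recall the z-score formula: z = (x - mu) / sigma
Step 2: Substitute values: z = (73 - 88) / 10
Step 3: z = -15 / 10 = -1.5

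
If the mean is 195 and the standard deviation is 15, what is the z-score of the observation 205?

0.6667

Step 1: Recall the z-score formula: z = (x - mu) / sigma
Step 2: Substitute values: z = (205 - 195) / 15
Step 3: z = 10 / 15 = 0.6667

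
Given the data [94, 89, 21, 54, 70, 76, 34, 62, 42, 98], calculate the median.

66

Step 1: Sort the data in ascending order: [21, 34, 42, 54, 62, 70, 76, 89, 94, 98]
Step 2: The number of values is n = 10.
Step 3: Since n is even, the median is the average of positions 5 and 6:
  Median = (62 + 70) / 2 = 66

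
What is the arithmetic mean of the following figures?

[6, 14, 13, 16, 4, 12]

10.8333

Step 1: Sum all values: 6 + 14 + 13 + 16 + 4 + 12 = 65
Step 2: Count the number of values: n = 6
Step 3: Mean = sum / n = 65 / 6 = 10.8333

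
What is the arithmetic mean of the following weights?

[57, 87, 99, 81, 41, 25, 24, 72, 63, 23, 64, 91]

60.5833

Step 1: Sum all values: 57 + 87 + 99 + 81 + 41 + 25 + 24 + 72 + 63 + 23 + 64 + 91 = 727
Step 2: Count the number of values: n = 12
Step 3: Mean = sum / n = 727 / 12 = 60.5833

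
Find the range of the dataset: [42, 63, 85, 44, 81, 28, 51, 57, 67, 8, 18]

77

Step 1: Identify the maximum value: max = 85
Step 2: Identify the minimum value: min = 8
Step 3: Range = max - min = 85 - 8 = 77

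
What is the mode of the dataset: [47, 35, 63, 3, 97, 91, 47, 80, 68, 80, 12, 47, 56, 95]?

47

Step 1: Count the frequency of each value:
  3: appears 1 time(s)
  12: appears 1 time(s)
  35: appears 1 time(s)
  47: appears 3 time(s)
  56: appears 1 time(s)
  63: appears 1 time(s)
  68: appears 1 time(s)
  80: appears 2 time(s)
  91: appears 1 time(s)
  95: appears 1 time(s)
  97: appears 1 time(s)
Step 2: The value 47 appears most frequently (3 times).
Step 3: Mode = 47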